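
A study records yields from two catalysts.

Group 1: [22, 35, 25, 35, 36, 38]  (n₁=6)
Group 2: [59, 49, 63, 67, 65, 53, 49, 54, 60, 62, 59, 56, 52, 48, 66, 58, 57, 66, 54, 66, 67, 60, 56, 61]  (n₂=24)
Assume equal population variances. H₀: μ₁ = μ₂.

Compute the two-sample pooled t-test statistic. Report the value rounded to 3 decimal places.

test statistic = -9.648

x̄₁=31.833, s₁=6.616, n₁=6
x̄₂=58.625, s₂=5.962, n₂=24
s_p² = [5·6.616² + 23·5.962²]/28 = 37.0164
SE = √(s_p²·(1/6+1/24)) = 2.7770
t = (31.833−58.625)/2.7770 = -9.6477
df = 28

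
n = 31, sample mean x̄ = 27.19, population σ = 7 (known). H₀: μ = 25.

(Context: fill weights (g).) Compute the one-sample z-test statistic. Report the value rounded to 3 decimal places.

test statistic = 1.742

SE = σ/√n = 7/√31 = 1.2572
z = (x̄−μ₀)/SE = (27.19−25)/1.2572 = 1.7419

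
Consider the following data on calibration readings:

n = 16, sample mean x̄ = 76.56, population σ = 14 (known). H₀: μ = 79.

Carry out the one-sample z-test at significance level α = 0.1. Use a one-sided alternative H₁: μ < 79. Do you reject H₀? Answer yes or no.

SE = σ/√n = 14/√16 = 3.5000
z = (x̄−μ₀)/SE = (76.56−79)/3.5000 = -0.6971
p-value (one-sided, H₁ less) = 0.24286
At α=0.1: p ≥ α → fail to reject H₀

reject H₀: no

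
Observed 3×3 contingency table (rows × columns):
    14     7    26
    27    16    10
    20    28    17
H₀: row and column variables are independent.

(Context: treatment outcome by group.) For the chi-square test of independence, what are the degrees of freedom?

df = (r−1)(c−1) = (3−1)·(3−1) = 4

degrees of freedom = 4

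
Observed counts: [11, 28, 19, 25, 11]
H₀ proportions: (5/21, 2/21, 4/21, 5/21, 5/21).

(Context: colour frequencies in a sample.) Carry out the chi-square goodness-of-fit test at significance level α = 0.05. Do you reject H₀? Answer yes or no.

n = 94; E_i = n·p_i = [22.38, 8.95, 17.90, 22.38, 22.38]
χ² = (11−22.38)²/22.38 + (28−8.95)²/8.95 + (19−17.90)²/17.90 + (25−22.38)²/22.38 + (11−22.38)²/22.38 = 52.4750
df = 4
p-value (upper-tail) = 0.00000
At α=0.05: p < α → reject H₀

reject H₀: yes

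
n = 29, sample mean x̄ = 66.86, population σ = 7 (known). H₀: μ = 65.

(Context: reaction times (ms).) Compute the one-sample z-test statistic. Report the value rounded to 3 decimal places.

test statistic = 1.431

SE = σ/√n = 7/√29 = 1.2999
z = (x̄−μ₀)/SE = (66.86−65)/1.2999 = 1.4309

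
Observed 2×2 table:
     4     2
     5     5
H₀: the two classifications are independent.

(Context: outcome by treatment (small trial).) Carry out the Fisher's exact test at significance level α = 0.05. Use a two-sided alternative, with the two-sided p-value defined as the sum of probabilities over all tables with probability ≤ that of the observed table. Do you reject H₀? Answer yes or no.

Margins: r₁=6, r₂=10, c₁=9, c₂=7, n=16
p_obs = C(6,4)·C(10,5)/C(16,9); sum pmf over tables with pmf ≤ p_obs
p-value (two-sided) = 0.63287
At α=0.05: p ≥ α → fail to reject H₀

reject H₀: no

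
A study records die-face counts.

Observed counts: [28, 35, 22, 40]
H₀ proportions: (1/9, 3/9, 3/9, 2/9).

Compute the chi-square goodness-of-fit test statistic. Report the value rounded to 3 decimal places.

n = 125; E_i = n·p_i = [13.89, 41.67, 41.67, 27.78]
χ² = (28−13.89)²/13.89 + (35−41.67)²/41.67 + (22−41.67)²/41.67 + (40−27.78)²/27.78 = 30.0640
df = 3

test statistic = 30.064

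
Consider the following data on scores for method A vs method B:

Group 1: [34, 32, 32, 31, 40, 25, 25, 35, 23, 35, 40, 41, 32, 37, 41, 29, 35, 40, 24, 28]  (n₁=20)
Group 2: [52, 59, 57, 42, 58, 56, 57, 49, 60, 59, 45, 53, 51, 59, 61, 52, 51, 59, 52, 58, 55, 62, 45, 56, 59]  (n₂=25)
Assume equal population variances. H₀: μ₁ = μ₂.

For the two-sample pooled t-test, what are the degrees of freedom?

df = n₁ + n₂ − 2 = 20 + 25 − 2 = 43

degrees of freedom = 43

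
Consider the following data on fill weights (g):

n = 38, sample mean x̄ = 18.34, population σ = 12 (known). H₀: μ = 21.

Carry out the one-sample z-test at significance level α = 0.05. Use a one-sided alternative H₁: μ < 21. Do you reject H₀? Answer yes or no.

SE = σ/√n = 12/√38 = 1.9467
z = (x̄−μ₀)/SE = (18.34−21)/1.9467 = -1.3664
p-value (one-sided, H₁ less) = 0.08590
At α=0.05: p ≥ α → fail to reject H₀

reject H₀: no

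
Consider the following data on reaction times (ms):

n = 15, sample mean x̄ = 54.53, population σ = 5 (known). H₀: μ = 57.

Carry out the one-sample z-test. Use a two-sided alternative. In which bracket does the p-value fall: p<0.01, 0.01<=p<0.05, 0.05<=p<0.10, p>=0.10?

SE = σ/√n = 5/√15 = 1.2910
z = (x̄−μ₀)/SE = (54.53−57)/1.2910 = -1.9133
p-value (two-sided) = 0.05572
→ bracket: 0.05<=p<0.10

p-value bracket: 0.05<=p<0.10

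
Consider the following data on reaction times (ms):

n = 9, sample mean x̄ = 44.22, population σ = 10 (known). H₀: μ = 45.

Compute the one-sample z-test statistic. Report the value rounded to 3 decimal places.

SE = σ/√n = 10/√9 = 3.3333
z = (x̄−μ₀)/SE = (44.22−45)/3.3333 = -0.2340

test statistic = -0.234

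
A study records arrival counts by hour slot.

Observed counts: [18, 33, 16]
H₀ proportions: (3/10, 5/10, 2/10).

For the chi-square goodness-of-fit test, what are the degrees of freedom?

df = k − 1 = 3 − 1 = 2

degrees of freedom = 2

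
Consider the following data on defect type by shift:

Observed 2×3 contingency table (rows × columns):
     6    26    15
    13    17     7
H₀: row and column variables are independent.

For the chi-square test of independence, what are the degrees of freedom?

degrees of freedom = 2

df = (r−1)(c−1) = (2−1)·(3−1) = 2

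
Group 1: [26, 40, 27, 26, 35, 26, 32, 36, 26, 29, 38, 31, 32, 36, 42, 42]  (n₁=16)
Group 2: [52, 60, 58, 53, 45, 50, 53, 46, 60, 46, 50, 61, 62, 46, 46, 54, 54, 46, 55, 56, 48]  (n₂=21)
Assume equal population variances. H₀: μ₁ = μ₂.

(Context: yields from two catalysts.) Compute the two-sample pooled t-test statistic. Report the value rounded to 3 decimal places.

test statistic = -10.390

x̄₁=32.750, s₁=5.837, n₁=16
x̄₂=52.429, s₂=5.609, n₂=21
s_p² = [15·5.837² + 20·5.609²]/35 = 32.5755
SE = √(s_p²·(1/16+1/21)) = 1.8940
t = (32.750−52.429)/1.8940 = -10.3900
df = 35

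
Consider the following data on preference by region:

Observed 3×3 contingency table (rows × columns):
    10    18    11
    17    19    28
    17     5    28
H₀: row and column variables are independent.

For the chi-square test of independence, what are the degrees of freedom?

df = (r−1)(c−1) = (3−1)·(3−1) = 4

degrees of freedom = 4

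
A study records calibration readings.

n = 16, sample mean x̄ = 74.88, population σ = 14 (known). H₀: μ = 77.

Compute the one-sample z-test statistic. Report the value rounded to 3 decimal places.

test statistic = -0.606

SE = σ/√n = 14/√16 = 3.5000
z = (x̄−μ₀)/SE = (74.88−77)/3.5000 = -0.6057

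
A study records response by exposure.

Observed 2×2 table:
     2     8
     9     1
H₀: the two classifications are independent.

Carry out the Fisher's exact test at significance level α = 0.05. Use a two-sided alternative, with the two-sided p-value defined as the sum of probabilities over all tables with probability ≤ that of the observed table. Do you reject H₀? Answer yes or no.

reject H₀: yes

Margins: r₁=10, r₂=10, c₁=11, c₂=9, n=20
p_obs = C(10,2)·C(10,9)/C(20,11); sum pmf over tables with pmf ≤ p_obs
p-value (two-sided) = 0.00548
At α=0.05: p < α → reject H₀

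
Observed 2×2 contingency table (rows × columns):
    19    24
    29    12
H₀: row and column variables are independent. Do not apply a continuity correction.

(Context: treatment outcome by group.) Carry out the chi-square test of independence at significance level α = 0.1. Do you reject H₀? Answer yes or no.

reject H₀: yes

Row totals [43, 41], col totals [48, 36], n=84
χ² = (19−24.57)²/24.57 + (24−18.43)²/18.43 + (29−23.43)²/23.43 + (12−17.57)²/17.57 = 6.0391
df = 1
p-value (upper-tail) = 0.01399
At α=0.1: p < α → reject H₀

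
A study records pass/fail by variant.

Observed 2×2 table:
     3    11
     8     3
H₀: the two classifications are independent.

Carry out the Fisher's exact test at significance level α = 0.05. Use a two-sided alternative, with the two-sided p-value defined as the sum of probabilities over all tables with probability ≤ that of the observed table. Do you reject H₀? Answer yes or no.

Margins: r₁=14, r₂=11, c₁=11, c₂=14, n=25
p_obs = C(14,3)·C(11,8)/C(25,11); sum pmf over tables with pmf ≤ p_obs
p-value (two-sided) = 0.01718
At α=0.05: p < α → reject H₀

reject H₀: yes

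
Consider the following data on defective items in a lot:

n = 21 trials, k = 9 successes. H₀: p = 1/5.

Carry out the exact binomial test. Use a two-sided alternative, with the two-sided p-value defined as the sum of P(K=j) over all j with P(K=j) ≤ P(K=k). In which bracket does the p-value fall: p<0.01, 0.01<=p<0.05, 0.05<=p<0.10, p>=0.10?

p-value bracket: 0.01<=p<0.05

Exact binomial: n=21, k=9, p₀=1/5=0.2000
P(X=j) = C(n,j)·p₀^j·(1−p₀)^(n−j); p = Σ P(X=j) over j with P(X=j) ≤ P(X=9)
p-value (two-sided) = 0.02364
→ bracket: 0.01<=p<0.05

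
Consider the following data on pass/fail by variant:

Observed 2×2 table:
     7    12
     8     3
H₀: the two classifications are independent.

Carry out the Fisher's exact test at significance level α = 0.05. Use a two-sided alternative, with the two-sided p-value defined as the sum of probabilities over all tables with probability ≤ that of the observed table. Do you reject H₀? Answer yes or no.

Margins: r₁=19, r₂=11, c₁=15, c₂=15, n=30
p_obs = C(19,7)·C(11,8)/C(30,15); sum pmf over tables with pmf ≤ p_obs
p-value (two-sided) = 0.12814
At α=0.05: p ≥ α → fail to reject H₀

reject H₀: no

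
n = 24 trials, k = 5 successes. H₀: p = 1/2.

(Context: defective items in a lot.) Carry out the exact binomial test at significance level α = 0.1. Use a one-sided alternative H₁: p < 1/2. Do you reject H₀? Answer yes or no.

reject H₀: yes

Exact binomial: n=24, k=5, p₀=1/2=0.5000
P(X≤5) from Σ C(n,i)·p₀^i·(1−p₀)^(n−i)
p-value (one-sided, H₁ less) = 0.00331
At α=0.1: p < α → reject H₀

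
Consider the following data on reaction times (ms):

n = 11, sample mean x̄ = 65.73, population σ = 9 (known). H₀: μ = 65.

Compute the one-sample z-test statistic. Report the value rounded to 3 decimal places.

test statistic = 0.269

SE = σ/√n = 9/√11 = 2.7136
z = (x̄−μ₀)/SE = (65.73−65)/2.7136 = 0.2690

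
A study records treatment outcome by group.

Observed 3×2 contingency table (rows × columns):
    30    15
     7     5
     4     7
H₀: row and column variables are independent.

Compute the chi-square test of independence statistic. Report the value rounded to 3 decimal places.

test statistic = 3.414

Row totals [45, 12, 11], col totals [41, 27], n=68
χ² = (30−27.13)²/27.13 + (15−17.87)²/17.87 + (7−7.24)²/7.24 + (5−4.76)²/4.76 + (4−6.63)²/6.63 + (7−4.37)²/4.37 = 3.4139
df = 2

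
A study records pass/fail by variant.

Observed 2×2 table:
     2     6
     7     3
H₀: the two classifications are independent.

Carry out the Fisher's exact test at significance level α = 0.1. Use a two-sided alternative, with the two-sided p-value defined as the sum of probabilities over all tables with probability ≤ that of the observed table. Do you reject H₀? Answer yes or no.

reject H₀: no

Margins: r₁=8, r₂=10, c₁=9, c₂=9, n=18
p_obs = C(8,2)·C(10,7)/C(18,9); sum pmf over tables with pmf ≤ p_obs
p-value (two-sided) = 0.15343
At α=0.1: p ≥ α → fail to reject H₀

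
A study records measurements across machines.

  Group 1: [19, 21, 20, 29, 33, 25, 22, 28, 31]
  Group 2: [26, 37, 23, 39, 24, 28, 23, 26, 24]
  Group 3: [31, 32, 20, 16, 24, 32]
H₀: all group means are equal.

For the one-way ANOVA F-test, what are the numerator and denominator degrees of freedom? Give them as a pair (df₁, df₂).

k = 3 groups, N = 24 total
df = (k−1, N−k) = (3−1, 24−3) = (2, 21)

degrees of freedom = [2, 21]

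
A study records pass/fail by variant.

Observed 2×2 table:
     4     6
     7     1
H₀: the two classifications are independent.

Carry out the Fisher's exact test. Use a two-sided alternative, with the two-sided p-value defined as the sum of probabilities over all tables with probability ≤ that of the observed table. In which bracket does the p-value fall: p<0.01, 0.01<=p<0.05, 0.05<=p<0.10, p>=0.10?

p-value bracket: 0.05<=p<0.10

Margins: r₁=10, r₂=8, c₁=11, c₂=7, n=18
p_obs = C(10,4)·C(8,7)/C(18,11); sum pmf over tables with pmf ≤ p_obs
p-value (two-sided) = 0.06561
→ bracket: 0.05<=p<0.10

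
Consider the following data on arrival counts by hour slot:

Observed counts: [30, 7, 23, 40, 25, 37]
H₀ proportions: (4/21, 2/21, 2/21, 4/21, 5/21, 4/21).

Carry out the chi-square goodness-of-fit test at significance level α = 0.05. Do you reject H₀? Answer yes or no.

n = 162; E_i = n·p_i = [30.86, 15.43, 15.43, 30.86, 38.57, 30.86]
χ² = (30−30.86)²/30.86 + (7−15.43)²/15.43 + (23−15.43)²/15.43 + (40−30.86)²/30.86 + (25−38.57)²/38.57 + (37−30.86)²/30.86 = 17.0509
df = 5
p-value (upper-tail) = 0.00440
At α=0.05: p < α → reject H₀

reject H₀: yes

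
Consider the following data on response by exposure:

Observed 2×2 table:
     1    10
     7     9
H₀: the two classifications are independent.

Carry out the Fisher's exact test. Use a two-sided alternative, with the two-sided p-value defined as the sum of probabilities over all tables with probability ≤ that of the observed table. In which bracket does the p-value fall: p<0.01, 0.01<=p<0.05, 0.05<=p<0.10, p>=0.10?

p-value bracket: 0.05<=p<0.10

Margins: r₁=11, r₂=16, c₁=8, c₂=19, n=27
p_obs = C(11,1)·C(16,7)/C(27,8); sum pmf over tables with pmf ≤ p_obs
p-value (two-sided) = 0.08990
→ bracket: 0.05<=p<0.10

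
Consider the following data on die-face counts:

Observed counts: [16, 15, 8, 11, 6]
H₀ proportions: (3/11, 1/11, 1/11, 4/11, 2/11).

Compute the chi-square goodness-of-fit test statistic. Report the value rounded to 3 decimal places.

n = 56; E_i = n·p_i = [15.27, 5.09, 5.09, 20.36, 10.18]
χ² = (16−15.27)²/15.27 + (15−5.09)²/5.09 + (8−5.09)²/5.09 + (11−20.36)²/20.36 + (6−10.18)²/10.18 = 27.0074
df = 4

test statistic = 27.007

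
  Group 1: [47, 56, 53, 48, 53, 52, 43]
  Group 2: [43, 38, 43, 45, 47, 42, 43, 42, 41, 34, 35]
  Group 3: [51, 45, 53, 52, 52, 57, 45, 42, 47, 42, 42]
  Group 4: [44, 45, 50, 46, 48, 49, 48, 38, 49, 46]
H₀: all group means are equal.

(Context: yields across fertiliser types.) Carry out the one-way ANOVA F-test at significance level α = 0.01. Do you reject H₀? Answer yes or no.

Group means [50.29, 41.18, 48.00, 46.30], grand mean 46.051
SSB = Σnᵢ(x̄ᵢ−x̄)² = 428.733; SSW = ΣΣ(x−x̄ᵢ)² = 663.165
MSB = 428.733/3 = 142.9108; MSW = 663.165/35 = 18.9476
F = MSB/MSW = 7.5424
df = (3, 35)
p-value (upper-tail) = 0.00051
At α=0.01: p < α → reject H₀

reject H₀: yes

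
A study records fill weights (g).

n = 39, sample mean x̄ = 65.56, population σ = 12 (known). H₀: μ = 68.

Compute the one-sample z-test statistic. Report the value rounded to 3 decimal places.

SE = σ/√n = 12/√39 = 1.9215
z = (x̄−μ₀)/SE = (65.56−68)/1.9215 = -1.2698

test statistic = -1.270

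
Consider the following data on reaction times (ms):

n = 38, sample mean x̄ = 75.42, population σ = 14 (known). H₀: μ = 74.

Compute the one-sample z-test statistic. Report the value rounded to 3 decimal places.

SE = σ/√n = 14/√38 = 2.2711
z = (x̄−μ₀)/SE = (75.42−74)/2.2711 = 0.6252

test statistic = 0.625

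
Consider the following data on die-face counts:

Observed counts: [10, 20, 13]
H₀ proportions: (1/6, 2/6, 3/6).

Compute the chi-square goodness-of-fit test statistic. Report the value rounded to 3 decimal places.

n = 43; E_i = n·p_i = [7.17, 14.33, 21.50]
χ² = (10−7.17)²/7.17 + (20−14.33)²/14.33 + (13−21.50)²/21.50 = 6.7209
df = 2

test statistic = 6.721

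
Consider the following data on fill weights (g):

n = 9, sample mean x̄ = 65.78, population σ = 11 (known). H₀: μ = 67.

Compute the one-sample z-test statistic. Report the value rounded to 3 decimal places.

test statistic = -0.333

SE = σ/√n = 11/√9 = 3.6667
z = (x̄−μ₀)/SE = (65.78−67)/3.6667 = -0.3327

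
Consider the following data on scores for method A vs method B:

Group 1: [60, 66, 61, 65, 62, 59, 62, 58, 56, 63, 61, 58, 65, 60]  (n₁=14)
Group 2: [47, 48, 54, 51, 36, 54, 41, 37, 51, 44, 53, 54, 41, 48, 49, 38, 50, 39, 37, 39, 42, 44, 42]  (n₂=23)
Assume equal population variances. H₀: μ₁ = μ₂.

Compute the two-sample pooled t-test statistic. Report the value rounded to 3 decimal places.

x̄₁=61.143, s₁=2.931, n₁=14
x̄₂=45.174, s₂=6.117, n₂=23
s_p² = [13·2.931² + 22·6.117²]/35 = 26.7148
SE = √(s_p²·(1/14+1/23)) = 1.7521
t = (61.143−45.174)/1.7521 = 9.1144
df = 35

test statistic = 9.114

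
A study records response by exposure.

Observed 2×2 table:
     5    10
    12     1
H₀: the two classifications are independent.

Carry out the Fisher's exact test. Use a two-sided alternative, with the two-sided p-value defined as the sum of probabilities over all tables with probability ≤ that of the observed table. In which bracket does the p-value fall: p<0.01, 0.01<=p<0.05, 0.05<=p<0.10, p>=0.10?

p-value bracket: p<0.01

Margins: r₁=15, r₂=13, c₁=17, c₂=11, n=28
p_obs = C(15,5)·C(13,12)/C(28,17); sum pmf over tables with pmf ≤ p_obs
p-value (two-sided) = 0.00208
→ bracket: p<0.01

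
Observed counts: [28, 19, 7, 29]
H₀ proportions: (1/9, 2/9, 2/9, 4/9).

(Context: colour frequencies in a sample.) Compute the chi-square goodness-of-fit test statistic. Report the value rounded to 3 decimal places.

n = 83; E_i = n·p_i = [9.22, 18.44, 18.44, 36.89]
χ² = (28−9.22)²/9.22 + (19−18.44)²/18.44 + (7−18.44)²/18.44 + (29−36.89)²/36.89 = 47.0392
df = 3

test statistic = 47.039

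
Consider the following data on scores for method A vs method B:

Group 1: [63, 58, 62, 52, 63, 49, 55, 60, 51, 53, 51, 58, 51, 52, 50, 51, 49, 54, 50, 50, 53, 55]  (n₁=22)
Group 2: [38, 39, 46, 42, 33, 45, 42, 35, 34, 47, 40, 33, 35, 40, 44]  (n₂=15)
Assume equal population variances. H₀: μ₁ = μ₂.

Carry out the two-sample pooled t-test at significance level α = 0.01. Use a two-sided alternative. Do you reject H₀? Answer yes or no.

reject H₀: yes

x̄₁=54.091, s₁=4.576, n₁=22
x̄₂=39.533, s₂=4.779, n₂=15
s_p² = [21·4.576² + 14·4.779²]/35 = 21.7015
SE = √(s_p²·(1/22+1/15)) = 1.5599
t = (54.091−39.533)/1.5599 = 9.3326
df = 35
p-value (two-sided) = 0.00000
At α=0.01: p < α → reject H₀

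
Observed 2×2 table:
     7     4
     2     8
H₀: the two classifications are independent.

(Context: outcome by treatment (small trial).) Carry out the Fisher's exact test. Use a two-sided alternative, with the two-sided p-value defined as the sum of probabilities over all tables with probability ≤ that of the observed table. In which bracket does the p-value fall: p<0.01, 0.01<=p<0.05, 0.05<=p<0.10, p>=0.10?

p-value bracket: 0.05<=p<0.10

Margins: r₁=11, r₂=10, c₁=9, c₂=12, n=21
p_obs = C(11,7)·C(10,2)/C(21,9); sum pmf over tables with pmf ≤ p_obs
p-value (two-sided) = 0.08050
→ bracket: 0.05<=p<0.10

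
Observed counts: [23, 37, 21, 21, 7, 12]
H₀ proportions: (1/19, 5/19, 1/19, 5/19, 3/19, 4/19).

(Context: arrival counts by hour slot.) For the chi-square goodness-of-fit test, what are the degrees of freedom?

df = k − 1 = 6 − 1 = 5

degrees of freedom = 5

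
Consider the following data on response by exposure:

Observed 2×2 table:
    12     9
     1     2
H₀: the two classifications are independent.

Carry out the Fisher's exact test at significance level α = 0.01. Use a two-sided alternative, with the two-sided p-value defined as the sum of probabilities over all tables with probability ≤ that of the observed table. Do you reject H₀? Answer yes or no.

reject H₀: no

Margins: r₁=21, r₂=3, c₁=13, c₂=11, n=24
p_obs = C(21,12)·C(3,1)/C(24,13); sum pmf over tables with pmf ≤ p_obs
p-value (two-sided) = 0.57609
At α=0.01: p ≥ α → fail to reject H₀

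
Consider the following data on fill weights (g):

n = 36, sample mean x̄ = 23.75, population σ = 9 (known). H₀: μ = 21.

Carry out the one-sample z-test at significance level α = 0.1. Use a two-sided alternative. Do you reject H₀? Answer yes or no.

reject H₀: yes

SE = σ/√n = 9/√36 = 1.5000
z = (x̄−μ₀)/SE = (23.75−21)/1.5000 = 1.8333
p-value (two-sided) = 0.06675
At α=0.1: p < α → reject H₀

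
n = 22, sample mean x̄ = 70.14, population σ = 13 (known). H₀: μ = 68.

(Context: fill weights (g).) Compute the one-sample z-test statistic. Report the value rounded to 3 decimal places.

SE = σ/√n = 13/√22 = 2.7716
z = (x̄−μ₀)/SE = (70.14−68)/2.7716 = 0.7721

test statistic = 0.772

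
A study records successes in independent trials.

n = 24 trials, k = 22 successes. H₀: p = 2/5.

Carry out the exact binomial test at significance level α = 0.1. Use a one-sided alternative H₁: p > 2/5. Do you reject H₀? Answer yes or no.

Exact binomial: n=24, k=22, p₀=2/5=0.4000
P(X≥22) from Σ C(n,i)·p₀^i·(1−p₀)^(n−i)
p-value (one-sided, H₁ greater) = 0.00000
At α=0.1: p < α → reject H₀

reject H₀: yes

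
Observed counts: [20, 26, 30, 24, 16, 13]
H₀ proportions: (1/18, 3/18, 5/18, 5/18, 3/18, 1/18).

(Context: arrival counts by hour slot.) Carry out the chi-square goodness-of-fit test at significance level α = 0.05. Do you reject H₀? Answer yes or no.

reject H₀: yes

n = 129; E_i = n·p_i = [7.17, 21.50, 35.83, 35.83, 21.50, 7.17]
χ² = (20−7.17)²/7.17 + (26−21.50)²/21.50 + (30−35.83)²/35.83 + (24−35.83)²/35.83 + (16−21.50)²/21.50 + (13−7.17)²/7.17 = 34.9349
df = 5
p-value (upper-tail) = 0.00000
At α=0.05: p < α → reject H₀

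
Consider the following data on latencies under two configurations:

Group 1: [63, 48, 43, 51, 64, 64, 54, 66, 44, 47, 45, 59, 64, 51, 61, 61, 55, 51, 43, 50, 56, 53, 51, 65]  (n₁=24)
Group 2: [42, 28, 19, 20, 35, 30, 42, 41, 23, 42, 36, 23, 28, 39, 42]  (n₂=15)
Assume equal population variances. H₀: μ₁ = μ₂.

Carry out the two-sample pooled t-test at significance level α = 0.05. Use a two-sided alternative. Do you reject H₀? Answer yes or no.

x̄₁=54.542, s₁=7.599, n₁=24
x̄₂=32.667, s₂=8.699, n₂=15
s_p² = [23·7.599² + 14·8.699²]/37 = 64.5214
SE = √(s_p²·(1/24+1/15)) = 2.6438
t = (54.542−32.667)/2.6438 = 8.2740
df = 37
p-value (two-sided) = 0.00000
At α=0.05: p < α → reject H₀

reject H₀: yes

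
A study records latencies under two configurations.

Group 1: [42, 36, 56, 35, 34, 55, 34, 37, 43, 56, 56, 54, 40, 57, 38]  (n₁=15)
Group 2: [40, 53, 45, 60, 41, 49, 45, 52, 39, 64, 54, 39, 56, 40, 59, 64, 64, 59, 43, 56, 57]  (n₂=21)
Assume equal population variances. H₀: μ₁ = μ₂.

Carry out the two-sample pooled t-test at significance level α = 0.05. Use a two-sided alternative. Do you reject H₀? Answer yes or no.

x̄₁=44.867, s₁=9.493, n₁=15
x̄₂=51.381, s₂=8.896, n₂=21
s_p² = [14·9.493² + 20·8.896²]/34 = 83.6672
SE = √(s_p²·(1/15+1/21)) = 3.0922
t = (44.867−51.381)/3.0922 = -2.1067
df = 34
p-value (two-sided) = 0.04260
At α=0.05: p < α → reject H₀

reject H₀: yes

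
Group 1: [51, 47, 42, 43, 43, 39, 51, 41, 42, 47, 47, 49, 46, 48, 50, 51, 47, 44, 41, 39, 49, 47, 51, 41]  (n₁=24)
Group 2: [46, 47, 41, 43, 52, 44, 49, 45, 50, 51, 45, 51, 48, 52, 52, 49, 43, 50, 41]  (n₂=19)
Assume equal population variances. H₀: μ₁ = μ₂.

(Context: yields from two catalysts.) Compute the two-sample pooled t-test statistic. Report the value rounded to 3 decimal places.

x̄₁=45.667, s₁=3.996, n₁=24
x̄₂=47.316, s₂=3.757, n₂=19
s_p² = [23·3.996² + 18·3.757²]/41 = 15.1570
SE = √(s_p²·(1/24+1/19)) = 1.1955
t = (45.667−47.316)/1.1955 = -1.3794
df = 41

test statistic = -1.379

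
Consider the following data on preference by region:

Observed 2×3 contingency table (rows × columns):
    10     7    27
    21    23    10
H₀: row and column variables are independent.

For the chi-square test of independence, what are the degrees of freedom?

df = (r−1)(c−1) = (2−1)·(3−1) = 2

degrees of freedom = 2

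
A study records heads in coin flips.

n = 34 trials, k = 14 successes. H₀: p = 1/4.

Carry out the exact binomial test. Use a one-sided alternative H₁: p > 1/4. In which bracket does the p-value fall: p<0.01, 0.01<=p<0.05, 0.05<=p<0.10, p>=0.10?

Exact binomial: n=34, k=14, p₀=1/4=0.2500
P(X≥14) from Σ C(n,i)·p₀^i·(1−p₀)^(n−i)
p-value (one-sided, H₁ greater) = 0.02811
→ bracket: 0.01<=p<0.05

p-value bracket: 0.01<=p<0.05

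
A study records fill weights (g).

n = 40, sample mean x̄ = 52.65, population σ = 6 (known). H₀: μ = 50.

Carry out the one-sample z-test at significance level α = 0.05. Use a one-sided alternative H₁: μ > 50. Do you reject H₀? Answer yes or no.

reject H₀: yes

SE = σ/√n = 6/√40 = 0.9487
z = (x̄−μ₀)/SE = (52.65−50)/0.9487 = 2.7933
p-value (one-sided, H₁ greater) = 0.00261
At α=0.05: p < α → reject H₀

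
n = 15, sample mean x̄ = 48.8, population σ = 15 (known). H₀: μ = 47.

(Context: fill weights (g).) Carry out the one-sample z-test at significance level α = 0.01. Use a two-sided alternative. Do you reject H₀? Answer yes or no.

reject H₀: no

SE = σ/√n = 15/√15 = 3.8730
z = (x̄−μ₀)/SE = (48.8−47)/3.8730 = 0.4648
p-value (two-sided) = 0.64210
At α=0.01: p ≥ α → fail to reject H₀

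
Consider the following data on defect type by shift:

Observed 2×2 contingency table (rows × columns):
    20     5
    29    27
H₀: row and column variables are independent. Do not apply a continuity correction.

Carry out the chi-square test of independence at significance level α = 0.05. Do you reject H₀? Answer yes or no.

reject H₀: yes

Row totals [25, 56], col totals [49, 32], n=81
χ² = (20−15.12)²/15.12 + (5−9.88)²/9.88 + (29−33.88)²/33.88 + (27−22.12)²/22.12 = 5.7571
df = 1
p-value (upper-tail) = 0.01642
At α=0.05: p < α → reject H₀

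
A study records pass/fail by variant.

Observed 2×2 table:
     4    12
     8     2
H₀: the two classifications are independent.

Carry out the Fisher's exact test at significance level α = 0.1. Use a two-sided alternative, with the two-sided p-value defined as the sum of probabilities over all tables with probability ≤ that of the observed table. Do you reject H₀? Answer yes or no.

Margins: r₁=16, r₂=10, c₁=12, c₂=14, n=26
p_obs = C(16,4)·C(10,8)/C(26,12); sum pmf over tables with pmf ≤ p_obs
p-value (two-sided) = 0.01378
At α=0.1: p < α → reject H₀

reject H₀: yes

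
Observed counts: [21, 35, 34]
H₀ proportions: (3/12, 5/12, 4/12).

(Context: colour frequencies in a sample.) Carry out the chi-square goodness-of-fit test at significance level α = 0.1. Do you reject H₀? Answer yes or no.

n = 90; E_i = n·p_i = [22.50, 37.50, 30.00]
χ² = (21−22.50)²/22.50 + (35−37.50)²/37.50 + (34−30.00)²/30.00 = 0.8000
df = 2
p-value (upper-tail) = 0.67032
At α=0.1: p ≥ α → fail to reject H₀

reject H₀: no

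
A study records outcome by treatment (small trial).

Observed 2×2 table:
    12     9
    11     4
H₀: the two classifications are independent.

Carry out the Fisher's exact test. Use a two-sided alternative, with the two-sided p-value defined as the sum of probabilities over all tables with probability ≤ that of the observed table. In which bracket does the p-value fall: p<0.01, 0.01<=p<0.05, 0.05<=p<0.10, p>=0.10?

p-value bracket: p>=0.10

Margins: r₁=21, r₂=15, c₁=23, c₂=13, n=36
p_obs = C(21,12)·C(15,11)/C(36,23); sum pmf over tables with pmf ≤ p_obs
p-value (two-sided) = 0.48370
→ bracket: p>=0.10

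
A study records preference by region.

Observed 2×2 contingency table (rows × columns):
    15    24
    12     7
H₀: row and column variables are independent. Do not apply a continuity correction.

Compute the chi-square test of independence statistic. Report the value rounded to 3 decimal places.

test statistic = 3.132

Row totals [39, 19], col totals [27, 31], n=58
χ² = (15−18.16)²/18.16 + (24−20.84)²/20.84 + (12−8.84)²/8.84 + (7−10.16)²/10.16 = 3.1317
df = 1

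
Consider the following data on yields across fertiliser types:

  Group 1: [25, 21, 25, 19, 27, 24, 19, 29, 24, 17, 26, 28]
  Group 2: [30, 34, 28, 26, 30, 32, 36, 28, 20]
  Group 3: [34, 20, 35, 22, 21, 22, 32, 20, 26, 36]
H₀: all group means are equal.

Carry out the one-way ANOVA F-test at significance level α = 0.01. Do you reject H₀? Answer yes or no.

Group means [23.67, 29.33, 26.80], grand mean 26.323
SSB = Σnᵢ(x̄ᵢ−x̄)² = 168.508; SSW = ΣΣ(x−x̄ᵢ)² = 742.267
MSB = 168.508/2 = 84.2538; MSW = 742.267/28 = 26.5095
F = MSB/MSW = 3.1782
df = (2, 28)
p-value (upper-tail) = 0.05703
At α=0.01: p ≥ α → fail to reject H₀

reject H₀: no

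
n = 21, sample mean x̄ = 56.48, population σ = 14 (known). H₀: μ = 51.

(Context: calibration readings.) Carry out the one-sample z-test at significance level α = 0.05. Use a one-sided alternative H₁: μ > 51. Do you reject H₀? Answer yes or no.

SE = σ/√n = 14/√21 = 3.0551
z = (x̄−μ₀)/SE = (56.48−51)/3.0551 = 1.7938
p-value (one-sided, H₁ greater) = 0.03643
At α=0.05: p < α → reject H₀

reject H₀: yes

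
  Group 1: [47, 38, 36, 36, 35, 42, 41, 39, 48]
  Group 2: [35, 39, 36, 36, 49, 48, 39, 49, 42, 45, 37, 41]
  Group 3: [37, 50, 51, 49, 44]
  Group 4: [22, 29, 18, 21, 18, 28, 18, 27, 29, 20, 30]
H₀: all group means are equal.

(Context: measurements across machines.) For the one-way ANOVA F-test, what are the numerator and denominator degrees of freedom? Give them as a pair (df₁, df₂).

k = 4 groups, N = 37 total
df = (k−1, N−k) = (4−1, 37−4) = (3, 33)

degrees of freedom = [3, 33]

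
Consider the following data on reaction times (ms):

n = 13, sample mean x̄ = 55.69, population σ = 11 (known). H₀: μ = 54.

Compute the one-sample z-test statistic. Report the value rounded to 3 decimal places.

test statistic = 0.554

SE = σ/√n = 11/√13 = 3.0509
z = (x̄−μ₀)/SE = (55.69−54)/3.0509 = 0.5539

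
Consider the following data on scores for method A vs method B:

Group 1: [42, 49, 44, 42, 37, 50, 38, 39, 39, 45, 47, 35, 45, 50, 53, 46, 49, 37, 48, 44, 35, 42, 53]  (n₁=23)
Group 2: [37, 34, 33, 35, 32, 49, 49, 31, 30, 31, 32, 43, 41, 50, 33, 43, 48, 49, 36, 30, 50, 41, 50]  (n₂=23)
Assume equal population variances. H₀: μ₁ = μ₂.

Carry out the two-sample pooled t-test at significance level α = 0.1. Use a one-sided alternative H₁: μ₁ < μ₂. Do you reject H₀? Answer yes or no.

x̄₁=43.870, s₁=5.529, n₁=23
x̄₂=39.435, s₂=7.668, n₂=23
s_p² = [22·5.529² + 22·7.668²]/44 = 44.6877
SE = √(s_p²·(1/23+1/23)) = 1.9713
t = (43.870−39.435)/1.9713 = 2.2497
df = 44
p-value (one-sided, H₁ less) = 0.98524
At α=0.1: p ≥ α → fail to reject H₀

reject H₀: no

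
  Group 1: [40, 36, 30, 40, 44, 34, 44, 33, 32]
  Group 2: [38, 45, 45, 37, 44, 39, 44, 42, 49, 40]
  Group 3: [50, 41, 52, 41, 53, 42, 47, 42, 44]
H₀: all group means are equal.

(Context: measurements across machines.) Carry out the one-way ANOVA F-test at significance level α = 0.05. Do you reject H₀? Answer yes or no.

reject H₀: yes

Group means [37.00, 42.30, 45.78], grand mean 41.714
SSB = Σnᵢ(x̄ᵢ−x̄)² = 352.059; SSW = ΣΣ(x−x̄ᵢ)² = 531.656
MSB = 352.059/2 = 176.0294; MSW = 531.656/25 = 21.2662
F = MSB/MSW = 8.2774
df = (2, 25)
p-value (upper-tail) = 0.00174
At α=0.05: p < α → reject H₀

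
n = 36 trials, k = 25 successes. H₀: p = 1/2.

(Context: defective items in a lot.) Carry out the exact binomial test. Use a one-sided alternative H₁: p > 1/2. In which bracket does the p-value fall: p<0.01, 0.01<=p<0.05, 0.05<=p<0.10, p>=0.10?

p-value bracket: 0.01<=p<0.05

Exact binomial: n=36, k=25, p₀=1/2=0.5000
P(X≥25) from Σ C(n,i)·p₀^i·(1−p₀)^(n−i)
p-value (one-sided, H₁ greater) = 0.01441
→ bracket: 0.01<=p<0.05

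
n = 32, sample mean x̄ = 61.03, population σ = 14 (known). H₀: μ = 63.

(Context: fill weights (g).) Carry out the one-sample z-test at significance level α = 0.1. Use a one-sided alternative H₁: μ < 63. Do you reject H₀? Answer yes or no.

SE = σ/√n = 14/√32 = 2.4749
z = (x̄−μ₀)/SE = (61.03−63)/2.4749 = -0.7960
p-value (one-sided, H₁ less) = 0.21302
At α=0.1: p ≥ α → fail to reject H₀

reject H₀: no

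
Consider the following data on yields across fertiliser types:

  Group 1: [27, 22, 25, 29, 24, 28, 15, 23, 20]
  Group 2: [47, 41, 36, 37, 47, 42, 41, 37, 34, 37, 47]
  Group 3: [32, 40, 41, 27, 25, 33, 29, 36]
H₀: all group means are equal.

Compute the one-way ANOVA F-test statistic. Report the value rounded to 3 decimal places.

Group means [23.67, 40.55, 32.88], grand mean 32.929
SSB = Σnᵢ(x̄ᵢ−x̄)² = 1410.255; SSW = ΣΣ(x−x̄ᵢ)² = 619.602
MSB = 1410.255/2 = 705.1274; MSW = 619.602/25 = 24.7841
F = MSB/MSW = 28.4508
df = (2, 25)

test statistic = 28.451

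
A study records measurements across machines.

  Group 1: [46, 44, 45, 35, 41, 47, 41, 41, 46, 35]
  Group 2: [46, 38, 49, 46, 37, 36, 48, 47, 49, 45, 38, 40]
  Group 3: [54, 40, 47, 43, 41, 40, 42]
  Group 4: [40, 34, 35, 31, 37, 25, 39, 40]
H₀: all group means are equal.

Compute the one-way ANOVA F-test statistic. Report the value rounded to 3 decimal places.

test statistic = 5.603

Group means [42.10, 43.25, 43.86, 35.12], grand mean 41.297
SSB = Σnᵢ(x̄ᵢ−x̄)² = 402.848; SSW = ΣΣ(x−x̄ᵢ)² = 790.882
MSB = 402.848/3 = 134.2825; MSW = 790.882/33 = 23.9661
F = MSB/MSW = 5.6030
df = (3, 33)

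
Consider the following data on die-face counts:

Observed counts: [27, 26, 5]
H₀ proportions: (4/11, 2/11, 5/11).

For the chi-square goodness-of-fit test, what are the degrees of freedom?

df = k − 1 = 3 − 1 = 2

degrees of freedom = 2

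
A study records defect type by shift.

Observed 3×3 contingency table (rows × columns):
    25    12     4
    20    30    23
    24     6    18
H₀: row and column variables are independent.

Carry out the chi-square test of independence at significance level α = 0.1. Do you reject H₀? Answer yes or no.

reject H₀: yes

Row totals [41, 73, 48], col totals [69, 48, 45], n=162
χ² = (25−17.46)²/17.46 + (12−12.15)²/12.15 + (4−11.39)²/11.39 + (20−31.09)²/31.09 + (30−21.63)²/21.63 + (23−20.28)²/20.28 + (24−20.44)²/20.44 + (6−14.22)²/14.22 + (18−13.33)²/13.33 = 22.6158
df = 4
p-value (upper-tail) = 0.00015
At α=0.1: p < α → reject H₀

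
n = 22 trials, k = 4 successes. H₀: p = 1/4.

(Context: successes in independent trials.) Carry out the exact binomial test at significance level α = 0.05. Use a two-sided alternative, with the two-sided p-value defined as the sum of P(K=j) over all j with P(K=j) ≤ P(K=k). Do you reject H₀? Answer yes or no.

reject H₀: no

Exact binomial: n=22, k=4, p₀=1/4=0.2500
P(X=j) = C(n,j)·p₀^j·(1−p₀)^(n−j); p = Σ P(X=j) over j with P(X=j) ≤ P(X=4)
p-value (two-sided) = 0.62412
At α=0.05: p ≥ α → fail to reject H₀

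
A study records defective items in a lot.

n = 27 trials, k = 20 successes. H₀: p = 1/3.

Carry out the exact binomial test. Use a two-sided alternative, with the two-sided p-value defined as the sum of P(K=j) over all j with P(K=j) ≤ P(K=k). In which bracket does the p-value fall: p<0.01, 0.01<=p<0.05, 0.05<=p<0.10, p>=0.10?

Exact binomial: n=27, k=20, p₀=1/3=0.3333
P(X=j) = C(n,j)·p₀^j·(1−p₀)^(n−j); p = Σ P(X=j) over j with P(X=j) ≤ P(X=20)
p-value (two-sided) = 0.00002
→ bracket: p<0.01

p-value bracket: p<0.01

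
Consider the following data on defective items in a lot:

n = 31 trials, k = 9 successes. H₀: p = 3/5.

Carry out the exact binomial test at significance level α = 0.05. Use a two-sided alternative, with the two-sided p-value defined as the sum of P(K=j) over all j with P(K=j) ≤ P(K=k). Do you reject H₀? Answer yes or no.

reject H₀: yes

Exact binomial: n=31, k=9, p₀=3/5=0.6000
P(X=j) = C(n,j)·p₀^j·(1−p₀)^(n−j); p = Σ P(X=j) over j with P(X=j) ≤ P(X=9)
p-value (two-sided) = 0.00068
At α=0.05: p < α → reject H₀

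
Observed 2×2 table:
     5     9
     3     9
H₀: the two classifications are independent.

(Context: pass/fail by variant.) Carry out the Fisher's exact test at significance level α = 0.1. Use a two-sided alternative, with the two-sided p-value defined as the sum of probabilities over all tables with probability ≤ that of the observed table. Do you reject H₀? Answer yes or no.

Margins: r₁=14, r₂=12, c₁=8, c₂=18, n=26
p_obs = C(14,5)·C(12,3)/C(26,8); sum pmf over tables with pmf ≤ p_obs
p-value (two-sided) = 0.68284
At α=0.1: p ≥ α → fail to reject H₀

reject H₀: no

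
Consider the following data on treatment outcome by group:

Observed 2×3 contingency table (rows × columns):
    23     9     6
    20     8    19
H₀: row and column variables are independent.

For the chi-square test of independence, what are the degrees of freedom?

degrees of freedom = 2

df = (r−1)(c−1) = (2−1)·(3−1) = 2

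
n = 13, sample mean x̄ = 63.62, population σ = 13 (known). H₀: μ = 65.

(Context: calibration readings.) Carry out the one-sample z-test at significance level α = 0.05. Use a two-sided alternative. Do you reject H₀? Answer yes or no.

SE = σ/√n = 13/√13 = 3.6056
z = (x̄−μ₀)/SE = (63.62−65)/3.6056 = -0.3827
p-value (two-sided) = 0.70191
At α=0.05: p ≥ α → fail to reject H₀

reject H₀: no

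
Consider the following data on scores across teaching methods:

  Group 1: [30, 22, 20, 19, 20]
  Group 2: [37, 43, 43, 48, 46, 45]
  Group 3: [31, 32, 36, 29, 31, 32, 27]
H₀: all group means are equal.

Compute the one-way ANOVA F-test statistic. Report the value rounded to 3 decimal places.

Group means [22.20, 43.67, 31.14], grand mean 32.833
SSB = Σnᵢ(x̄ᵢ−x̄)² = 1289.510; SSW = ΣΣ(x−x̄ᵢ)² = 198.990
MSB = 1289.510/2 = 644.7548; MSW = 198.990/15 = 13.2660
F = MSB/MSW = 48.6019
df = (2, 15)

test statistic = 48.602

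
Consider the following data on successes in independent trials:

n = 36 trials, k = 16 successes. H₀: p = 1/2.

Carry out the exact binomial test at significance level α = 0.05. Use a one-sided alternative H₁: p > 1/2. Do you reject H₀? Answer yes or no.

Exact binomial: n=36, k=16, p₀=1/2=0.5000
P(X≥16) from Σ C(n,i)·p₀^i·(1−p₀)^(n−i)
p-value (one-sided, H₁ greater) = 0.79748
At α=0.05: p ≥ α → fail to reject H₀

reject H₀: no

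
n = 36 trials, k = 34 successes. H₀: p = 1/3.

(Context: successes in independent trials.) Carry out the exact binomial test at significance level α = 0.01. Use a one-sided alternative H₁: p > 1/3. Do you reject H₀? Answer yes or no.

reject H₀: yes

Exact binomial: n=36, k=34, p₀=1/3=0.3333
P(X≥34) from Σ C(n,i)·p₀^i·(1−p₀)^(n−i)
p-value (one-sided, H₁ greater) = 0.00000
At α=0.01: p < α → reject H₀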